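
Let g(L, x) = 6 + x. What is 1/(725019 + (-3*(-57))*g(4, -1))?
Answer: 1/725874 ≈ 1.3776e-6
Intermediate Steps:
1/(725019 + (-3*(-57))*g(4, -1)) = 1/(725019 + (-3*(-57))*(6 - 1)) = 1/(725019 + 171*5) = 1/(725019 + 855) = 1/725874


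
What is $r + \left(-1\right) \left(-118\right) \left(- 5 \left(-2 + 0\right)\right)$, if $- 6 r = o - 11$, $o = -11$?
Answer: $\frac{3551}{3} \approx 1183.7$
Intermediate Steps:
$r = \frac{11}{3}$ ($r = - \frac{-11 - 11}{6} = \left(- \frac{1}{6}\right) \left(-22\right) = \frac{11}{3} \approx 3.6667$)
$r + \left(-1\right) \left(-118\right) \left(- 5 \left(-2 + 0\right)\right) = \frac{11}{3} + \left(-1\right) \left(-118\right) \left(- 5 \left(-2 + 0\right)\right) = \frac{11}{3} + 118 \left(\left(-5\right) \left(-2\right)\right) = \frac{11}{3} + 118 \cdot 10 = \frac{11}{3} + 1180 = \frac{3551}{3}$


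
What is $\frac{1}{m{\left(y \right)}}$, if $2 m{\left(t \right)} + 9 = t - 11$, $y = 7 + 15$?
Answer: $1$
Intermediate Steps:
$y = 22$
$m{\left(t \right)} = -10 + \frac{t}{2}$ ($m{\left(t \right)} = - \frac{9}{2} + \frac{t - 11}{2} = - \frac{9}{2} + \frac{-11 + t}{2} = - \frac{9}{2} + \left(- \frac{11}{2} + \frac{t}{2}\right) = -10 + \frac{t}{2}$)
$\frac{1}{m{\left(y \right)}} = \frac{1}{-10 + \frac{1}{2} \cdot 22} = \frac{1}{-10 + 11} = 1^{-1} = 1$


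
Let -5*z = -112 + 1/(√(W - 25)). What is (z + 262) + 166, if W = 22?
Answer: 2252/5 + I*√3/15 ≈ 450.4 + 0.11547*I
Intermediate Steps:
z = 112/5 + I*√3/15 (z = -(-112 + 1/(√(22 - 25)))/5 = -(-112 + 1/(√(-3)))/5 = -(-112 + 1/(I*√3))/5 = -(-112 - I*√3/3)/5 = 112/5 + I*√3/15 ≈ 22.4 + 0.11547*I)
(z + 262) + 166 = ((112/5 + I*√3/15) + 262) + 166 = (1422/5 + I*√3/15) + 166 = 2252/5 + I*√3/15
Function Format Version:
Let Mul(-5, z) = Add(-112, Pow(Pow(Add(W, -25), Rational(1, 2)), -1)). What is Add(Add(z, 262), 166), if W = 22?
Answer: Add(Rational(2252, 5), Mul(Rational(1, 15), I, Pow(3, Rational(1, 2)))) ≈ Add(450.40, Mul(0.11547, I))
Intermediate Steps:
z = Add(Rational(112, 5), Mul(Rational(1, 15), I, Pow(3, Rational(1, 2)))) (z = Mul(Rational(-1, 5), Add(-112, Pow(Pow(Add(22, -25), Rational(1, 2)), -1))) = Mul(Rational(-1, 5), Add(-112, Pow(Pow(-3, Rational(1, 2)), -1))) = Mul(Rational(-1, 5), Add(-112, Pow(Mul(I, Pow(3, Rational(1, 2))), -1))) = Mul(Rational(-1, 5), Add(-112, Mul(Rational(-1, 3), I, Pow(3, Rational(1, 2))))) = Add(Rational(112, 5), Mul(Rational(1, 15), I, Pow(3, Rational(1, 2)))) ≈ Add(22.400, Mul(0.11547, I)))
Add(Add(z, 262), 166) = Add(Add(Add(Rational(112, 5), Mul(Rational(1, 15), I, Pow(3, Rational(1, 2)))), 262), 166) = Add(Add(Rational(1422, 5), Mul(Rational(1, 15), I, Pow(3, Rational(1, 2)))), 166) = Add(Rational(2252, 5), Mul(Rational(1, 15), I, Pow(3, Rational(1, 2))))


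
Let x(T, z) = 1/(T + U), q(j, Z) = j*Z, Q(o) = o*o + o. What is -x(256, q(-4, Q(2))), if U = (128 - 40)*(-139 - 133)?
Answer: 1/23680 ≈ 4.2230e-5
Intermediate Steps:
Q(o) = o + o**2 (Q(o) = o**2 + o = o + o**2)
U = -23936 (U = 88*(-272) = -23936)
q(j, Z) = Z*j
x(T, z) = 1/(-23936 + T) (x(T, z) = 1/(T - 23936) = 1/(-23936 + T))
-x(256, q(-4, Q(2))) = -1/(-23936 + 256) = -1/(-23680) = -1*(-1/23680) = 1/23680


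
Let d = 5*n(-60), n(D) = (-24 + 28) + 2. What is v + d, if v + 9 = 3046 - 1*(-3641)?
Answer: 6708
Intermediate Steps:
n(D) = 6 (n(D) = 4 + 2 = 6)
v = 6678 (v = -9 + (3046 - 1*(-3641)) = -9 + (3046 + 3641) = -9 + 6687 = 6678)
d = 30 (d = 5*6 = 30)
v + d = 6678 + 30 = 6708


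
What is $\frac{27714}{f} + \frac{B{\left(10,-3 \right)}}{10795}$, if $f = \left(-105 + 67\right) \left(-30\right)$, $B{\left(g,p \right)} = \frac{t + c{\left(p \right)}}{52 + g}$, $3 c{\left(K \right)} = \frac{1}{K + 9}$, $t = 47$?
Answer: $\frac{5564627011}{228897180} \approx 24.311$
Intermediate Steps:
$c{\left(K \right)} = \frac{1}{3 \left(9 + K\right)}$ ($c{\left(K \right)} = \frac{1}{3 \left(K + 9\right)} = \frac{1}{3 \left(9 + K\right)}$)
$B{\left(g,p \right)} = \frac{47 + \frac{1}{3 \left(9 + p\right)}}{52 + g}$
$f = 1140$ ($f = \left(-38\right) \left(-30\right) = 1140$)
$\frac{27714}{f} + \frac{B{\left(10,-3 \right)}}{10795} = \frac{27714}{1140} + \frac{\frac{1}{3} \frac{1}{9 - 3} \frac{1}{52 + 10} \left(1270 + 141 \left(-3\right)\right)}{10795} = 27714 \cdot \frac{1}{1140} + \frac{1270 - 423}{3 \cdot 6 \cdot 62} \cdot \frac{1}{10795} = \frac{4619}{190} + \frac{1}{3} \cdot \frac{1}{6} \cdot \frac{1}{62} \cdot 847 \cdot \frac{1}{10795} = \frac{4619}{190} + \frac{847}{1116} \cdot \frac{1}{10795} = \frac{4619}{190} + \frac{847}{12047220} = \frac{5564627011}{228897180}$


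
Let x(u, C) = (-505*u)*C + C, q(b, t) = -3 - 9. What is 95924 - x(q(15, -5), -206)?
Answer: 1344490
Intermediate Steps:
q(b, t) = -12
x(u, C) = C - 505*C*u (x(u, C) = -505*C*u + C = C - 505*C*u)
95924 - x(q(15, -5), -206) = 95924 - (-206)*(1 - 505*(-12)) = 95924 - (-206)*(1 + 6060) = 95924 - (-206)*6061 = 95924 - 1*(-1248566) = 95924 + 1248566 = 1344490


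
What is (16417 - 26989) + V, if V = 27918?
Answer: 17346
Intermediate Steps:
(16417 - 26989) + V = (16417 - 26989) + 27918 = -10572 + 27918 = 17346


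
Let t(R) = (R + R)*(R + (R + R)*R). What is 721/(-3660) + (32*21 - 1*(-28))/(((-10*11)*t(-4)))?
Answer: -27149/161040 ≈ -0.16859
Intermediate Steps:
t(R) = 2*R*(R + 2*R²) (t(R) = (2*R)*(R + (2*R)*R) = (2*R)*(R + 2*R²) = 2*R*(R + 2*R²))
721/(-3660) + (32*21 - 1*(-28))/(((-10*11)*t(-4))) = 721/(-3660) + (32*21 - 1*(-28))/(((-10*11)*((-4)²*(2 + 4*(-4))))) = 721*(-1/3660) + (672 + 28)/((-1760*(2 - 16))) = -721/3660 + 700/((-1760*(-14))) = -721/3660 + 700/((-110*(-224))) = -721/3660 + 700/24640 = -721/3660 + 700*(1/24640) = -721/3660 + 5/176 = -27149/161040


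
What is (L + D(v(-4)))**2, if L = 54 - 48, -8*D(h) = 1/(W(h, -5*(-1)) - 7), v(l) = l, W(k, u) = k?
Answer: 279841/7744 ≈ 36.136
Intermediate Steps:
D(h) = -1/(8*(-7 + h)) (D(h) = -1/(8*(h - 7)) = -1/(8*(-7 + h)))
L = 6
(L + D(v(-4)))**2 = (6 - 1/(-56 + 8*(-4)))**2 = (6 - 1/(-56 - 32))**2 = (6 - 1/(-88))**2 = (6 - 1*(-1/88))**2 = (6 + 1/88)**2 = (529/88)**2 = 279841/7744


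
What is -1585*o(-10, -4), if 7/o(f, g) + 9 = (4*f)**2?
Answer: -11095/1591 ≈ -6.9736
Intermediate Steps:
o(f, g) = 7/(-9 + 16*f**2) (o(f, g) = 7/(-9 + (4*f)**2) = 7/(-9 + 16*f**2))
-1585*o(-10, -4) = -11095/(-9 + 16*(-10)**2) = -11095/(-9 + 16*100) = -11095/(-9 + 1600) = -11095/1591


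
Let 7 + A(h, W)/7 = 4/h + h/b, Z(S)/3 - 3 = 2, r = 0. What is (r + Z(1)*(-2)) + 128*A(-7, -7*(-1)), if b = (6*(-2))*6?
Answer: -60542/9 ≈ -6726.9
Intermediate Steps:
b = -72 (b = -12*6 = -72)
Z(S) = 15 (Z(S) = 9 + 3*2 = 9 + 6 = 15)
A(h, W) = -49 + 28/h - 7*h/72 (A(h, W) = -49 + 7*(4/h + h/(-72)) = -49 + 7*(4/h + h*(-1/72)) = -49 + 7*(4/h - h/72) = -49 + (28/h - 7*h/72) = -49 + 28/h - 7*h/72)
(r + Z(1)*(-2)) + 128*A(-7, -7*(-1)) = (0 + 15*(-2)) + 128*(-49 + 28/(-7) - 7/72*(-7)) = (0 - 30) + 128*(-49 + 28*(-⅐) + 49/72) = -30 + 128*(-49 - 4 + 49/72) = -30 + 128*(-3767/72) = -30 - 60272/9 = -60542/9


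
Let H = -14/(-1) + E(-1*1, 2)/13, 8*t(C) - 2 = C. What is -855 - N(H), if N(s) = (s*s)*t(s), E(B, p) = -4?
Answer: -2686377/2197 ≈ -1222.7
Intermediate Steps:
t(C) = ¼ + C/8
H = 178/13 (H = -14/(-1) - 4/13 = -14*(-1) - 4*1/13 = 14 - 4/13 = 178/13 ≈ 13.692)
N(s) = s²*(¼ + s/8) (N(s) = (s*s)*(¼ + s/8) = s²*(¼ + s/8))
-855 - N(H) = -855 - (178/13)²*(2 + 178/13)/8 = -855 - 31684*204/(8*169*13) = -855 - 1*807942/2197 = -855 - 807942/2197 = -2686377/2197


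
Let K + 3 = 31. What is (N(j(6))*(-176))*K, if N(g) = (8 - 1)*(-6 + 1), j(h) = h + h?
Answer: 172480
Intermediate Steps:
K = 28 (K = -3 + 31 = 28)
j(h) = 2*h
N(g) = -35 (N(g) = 7*(-5) = -35)
(N(j(6))*(-176))*K = -35*(-176)*28 = 6160*28 = 172480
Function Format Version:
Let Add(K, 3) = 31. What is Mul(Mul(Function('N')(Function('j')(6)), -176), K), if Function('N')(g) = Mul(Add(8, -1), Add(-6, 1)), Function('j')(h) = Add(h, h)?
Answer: 172480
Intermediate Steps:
K = 28 (K = Add(-3, 31) = 28)
Function('j')(h) = Mul(2, h)
Function('N')(g) = -35 (Function('N')(g) = Mul(7, -5) = -35)
Mul(Mul(Function('N')(Function('j')(6)), -176), K) = Mul(Mul(-35, -176), 28) = Mul(6160, 28) = 172480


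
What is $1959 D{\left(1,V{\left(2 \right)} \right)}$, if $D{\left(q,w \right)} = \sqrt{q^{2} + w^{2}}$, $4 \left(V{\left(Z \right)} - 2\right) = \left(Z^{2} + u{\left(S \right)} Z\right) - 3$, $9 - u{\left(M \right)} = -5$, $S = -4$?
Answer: $\frac{1959 \sqrt{1385}}{4} \approx 18226.0$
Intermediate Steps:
$u{\left(M \right)} = 14$ ($u{\left(M \right)} = 9 - -5 = 9 + 5 = 14$)
$V{\left(Z \right)} = \frac{5}{4} + \frac{Z^{2}}{4} + \frac{7 Z}{2}$ ($V{\left(Z \right)} = 2 + \frac{\left(Z^{2} + 14 Z\right) - 3}{4} = 2 + \frac{-3 + Z^{2} + 14 Z}{4} = 2 + \left(- \frac{3}{4} + \frac{Z^{2}}{4} + \frac{7 Z}{2}\right) = \frac{5}{4} + \frac{Z^{2}}{4} + \frac{7 Z}{2}$)
$1959 D{\left(1,V{\left(2 \right)} \right)} = 1959 \sqrt{1^{2} + \left(\frac{5}{4} + \frac{2^{2}}{4} + \frac{7}{2} \cdot 2\right)^{2}} = 1959 \sqrt{1 + \left(\frac{5}{4} + \frac{1}{4} \cdot 4 + 7\right)^{2}} = 1959 \sqrt{1 + \left(\frac{5}{4} + 1 + 7\right)^{2}} = 1959 \sqrt{1 + \left(\frac{37}{4}\right)^{2}} = 1959 \sqrt{1 + \frac{1369}{16}} = 1959 \sqrt{\frac{1385}{16}} = 1959 \frac{\sqrt{1385}}{4} = \frac{1959 \sqrt{1385}}{4}$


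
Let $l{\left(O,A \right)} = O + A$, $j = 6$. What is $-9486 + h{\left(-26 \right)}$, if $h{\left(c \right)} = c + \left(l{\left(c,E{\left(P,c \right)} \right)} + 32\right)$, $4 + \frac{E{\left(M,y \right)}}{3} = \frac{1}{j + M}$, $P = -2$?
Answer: $- \frac{38069}{4} \approx -9517.3$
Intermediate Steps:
$E{\left(M,y \right)} = -12 + \frac{3}{6 + M}$
$l{\left(O,A \right)} = A + O$
$h{\left(c \right)} = \frac{83}{4} + 2 c$ ($h{\left(c \right)} = c + \left(\left(\frac{3 \left(-23 - -8\right)}{6 - 2} + c\right) + 32\right) = c + \left(\left(\frac{3 \left(-23 + 8\right)}{4} + c\right) + 32\right) = c + \left(\left(3 \cdot \frac{1}{4} \left(-15\right) + c\right) + 32\right) = c + \left(\left(- \frac{45}{4} + c\right) + 32\right) = c + \left(\frac{83}{4} + c\right) = \frac{83}{4} + 2 c$)
$-9486 + h{\left(-26 \right)} = -9486 + \left(\frac{83}{4} + 2 \left(-26\right)\right) = -9486 + \left(\frac{83}{4} - 52\right) = -9486 - \frac{125}{4} = - \frac{38069}{4}$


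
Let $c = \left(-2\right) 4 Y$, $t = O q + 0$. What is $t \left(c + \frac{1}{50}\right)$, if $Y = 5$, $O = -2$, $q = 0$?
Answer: $0$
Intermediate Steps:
$t = 0$ ($t = \left(-2\right) 0 + 0 = 0 + 0 = 0$)
$c = -40$ ($c = \left(-2\right) 4 \cdot 5 = \left(-8\right) 5 = -40$)
$t \left(c + \frac{1}{50}\right) = 0 \left(-40 + \frac{1}{50}\right) = 0 \left(- \frac{1999}{50}\right) = 0$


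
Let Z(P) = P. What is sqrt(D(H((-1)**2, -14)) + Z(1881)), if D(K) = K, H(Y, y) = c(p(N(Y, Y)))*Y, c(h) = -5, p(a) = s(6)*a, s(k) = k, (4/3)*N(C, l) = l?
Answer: 2*sqrt(469) ≈ 43.313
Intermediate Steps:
N(C, l) = 3*l/4
p(a) = 6*a
H(Y, y) = -5*Y
sqrt(D(H((-1)**2, -14)) + Z(1881)) = sqrt(-5*(-1)**2 + 1881) = sqrt(-5*1 + 1881) = sqrt(-5 + 1881) = sqrt(1876) = 2*sqrt(469)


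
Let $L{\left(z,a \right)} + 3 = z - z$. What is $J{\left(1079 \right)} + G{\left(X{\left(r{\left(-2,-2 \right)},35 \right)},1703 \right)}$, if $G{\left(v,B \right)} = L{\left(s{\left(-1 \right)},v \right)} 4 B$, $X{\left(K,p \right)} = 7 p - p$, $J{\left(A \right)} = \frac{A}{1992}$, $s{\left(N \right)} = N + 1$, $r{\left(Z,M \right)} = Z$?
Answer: $- \frac{490451}{24} \approx -20435.0$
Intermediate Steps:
$s{\left(N \right)} = 1 + N$
$J{\left(A \right)} = \frac{A}{1992}$ ($J{\left(A \right)} = A \frac{1}{1992} = \frac{A}{1992}$)
$L{\left(z,a \right)} = -3$ ($L{\left(z,a \right)} = -3 + \left(z - z\right) = -3 + 0 = -3$)
$X{\left(K,p \right)} = 6 p$
$G{\left(v,B \right)} = - 12 B$ ($G{\left(v,B \right)} = \left(-3\right) 4 B = - 12 B$)
$J{\left(1079 \right)} + G{\left(X{\left(r{\left(-2,-2 \right)},35 \right)},1703 \right)} = \frac{1}{1992} \cdot 1079 - 20436 = \frac{13}{24} - 20436 = - \frac{490451}{24}$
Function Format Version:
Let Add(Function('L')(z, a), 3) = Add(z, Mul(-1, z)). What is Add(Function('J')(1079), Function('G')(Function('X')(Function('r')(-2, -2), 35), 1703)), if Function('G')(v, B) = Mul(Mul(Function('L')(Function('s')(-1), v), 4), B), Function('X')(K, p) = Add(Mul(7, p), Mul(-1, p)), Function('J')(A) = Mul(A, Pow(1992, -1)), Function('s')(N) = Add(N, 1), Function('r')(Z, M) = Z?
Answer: Rational(-490451, 24) ≈ -20435.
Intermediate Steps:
Function('s')(N) = Add(1, N)
Function('J')(A) = Mul(Rational(1, 1992), A) (Function('J')(A) = Mul(A, Rational(1, 1992)) = Mul(Rational(1, 1992), A))
Function('L')(z, a) = -3 (Function('L')(z, a) = Add(-3, Add(z, Mul(-1, z))) = Add(-3, 0) = -3)
Function('X')(K, p) = Mul(6, p)
Function('G')(v, B) = Mul(-12, B) (Function('G')(v, B) = Mul(Mul(-3, 4), B) = Mul(-12, B))
Add(Function('J')(1079), Function('G')(Function('X')(Function('r')(-2, -2), 35), 1703)) = Add(Mul(Rational(1, 1992), 1079), Mul(-12, 1703)) = Add(Rational(13, 24), -20436) = Rational(-490451, 24)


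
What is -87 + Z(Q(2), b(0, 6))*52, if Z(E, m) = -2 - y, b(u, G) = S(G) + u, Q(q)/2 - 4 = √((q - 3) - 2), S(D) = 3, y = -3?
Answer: -35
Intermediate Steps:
Q(q) = 8 + 2*√(-5 + q) (Q(q) = 8 + 2*√((q - 3) - 2) = 8 + 2*√((-3 + q) - 2) = 8 + 2*√(-5 + q))
b(u, G) = 3 + u
Z(E, m) = 1 (Z(E, m) = -2 - 1*(-3) = -2 + 3 = 1)
-87 + Z(Q(2), b(0, 6))*52 = -87 + 1*52 = -87 + 52 = -35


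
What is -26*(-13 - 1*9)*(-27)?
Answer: -15444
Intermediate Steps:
-26*(-13 - 1*9)*(-27) = -26*(-13 - 9)*(-27) = -26*(-22)*(-27) = 572*(-27) = -15444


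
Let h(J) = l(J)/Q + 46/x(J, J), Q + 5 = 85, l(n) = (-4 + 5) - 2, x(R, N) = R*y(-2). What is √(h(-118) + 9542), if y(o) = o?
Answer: √13286534795/1180 ≈ 97.684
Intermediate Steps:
x(R, N) = -2*R (x(R, N) = R*(-2) = -2*R)
l(n) = -1 (l(n) = 1 - 2 = -1)
Q = 80 (Q = -5 + 85 = 80)
h(J) = -1/80 - 23/J (h(J) = -1/80 + 46/((-2*J)) = -1*1/80 + 46*(-1/(2*J)) = -1/80 - 23/J)
√(h(-118) + 9542) = √((1/80)*(-1840 - 1*(-118))/(-118) + 9542) = √((1/80)*(-1/118)*(-1840 + 118) + 9542) = √((1/80)*(-1/118)*(-1722) + 9542) = √(861/4720 + 9542) = √(45039101/4720) = √13286534795/1180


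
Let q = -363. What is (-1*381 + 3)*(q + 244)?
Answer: 44982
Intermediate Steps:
(-1*381 + 3)*(q + 244) = (-1*381 + 3)*(-363 + 244) = (-381 + 3)*(-119) = -378*(-119) = 44982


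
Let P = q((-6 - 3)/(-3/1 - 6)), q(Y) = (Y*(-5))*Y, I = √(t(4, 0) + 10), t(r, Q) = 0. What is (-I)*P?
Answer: 5*√10 ≈ 15.811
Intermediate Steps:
I = √10 (I = √(0 + 10) = √10 ≈ 3.1623)
q(Y) = -5*Y² (q(Y) = (-5*Y)*Y = -5*Y²)
P = -5 (P = -5*(-6 - 3)²/(-3/1 - 6)² = -5*81/(-3*1 - 6)² = -5*81/(-3 - 6)² = -5*1² = -5*1 = -5)
(-I)*P = -√10*(-5) = 5*√10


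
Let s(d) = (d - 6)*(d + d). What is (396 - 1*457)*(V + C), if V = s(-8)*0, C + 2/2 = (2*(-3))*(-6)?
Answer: -2135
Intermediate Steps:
s(d) = 2*d*(-6 + d) (s(d) = (-6 + d)*(2*d) = 2*d*(-6 + d))
C = 35 (C = -1 + (2*(-3))*(-6) = -1 - 6*(-6) = -1 + 36 = 35)
V = 0 (V = (2*(-8)*(-6 - 8))*0 = (2*(-8)*(-14))*0 = 224*0 = 0)
(396 - 1*457)*(V + C) = (396 - 1*457)*(0 + 35) = (396 - 457)*35 = -61*35 = -2135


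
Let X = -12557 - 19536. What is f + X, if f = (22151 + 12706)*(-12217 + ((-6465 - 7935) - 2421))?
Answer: -1012209659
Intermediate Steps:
X = -32093
f = -1012177566 (f = 34857*(-12217 + (-14400 - 2421)) = 34857*(-12217 - 16821) = 34857*(-29038) = -1012177566)
f + X = -1012177566 - 32093 = -1012209659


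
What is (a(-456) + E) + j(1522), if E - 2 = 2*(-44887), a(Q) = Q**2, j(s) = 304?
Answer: 118468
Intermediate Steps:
E = -89772 (E = 2 + 2*(-44887) = 2 - 89774 = -89772)
(a(-456) + E) + j(1522) = ((-456)**2 - 89772) + 304 = (207936 - 89772) + 304 = 118164 + 304 = 118468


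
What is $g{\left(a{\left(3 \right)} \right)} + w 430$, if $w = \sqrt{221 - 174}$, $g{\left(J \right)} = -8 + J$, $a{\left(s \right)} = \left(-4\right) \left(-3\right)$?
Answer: $4 + 430 \sqrt{47} \approx 2951.9$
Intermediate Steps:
$a{\left(s \right)} = 12$
$w = \sqrt{47} \approx 6.8557$
$g{\left(a{\left(3 \right)} \right)} + w 430 = \left(-8 + 12\right) + \sqrt{47} \cdot 430 = 4 + 430 \sqrt{47}$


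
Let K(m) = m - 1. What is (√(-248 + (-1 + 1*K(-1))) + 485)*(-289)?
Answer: -140165 - 289*I*√251 ≈ -1.4017e+5 - 4578.6*I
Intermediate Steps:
K(m) = -1 + m
(√(-248 + (-1 + 1*K(-1))) + 485)*(-289) = (√(-248 + (-1 + 1*(-1 - 1))) + 485)*(-289) = (√(-248 + (-1 + 1*(-2))) + 485)*(-289) = (√(-248 + (-1 - 2)) + 485)*(-289) = (√(-248 - 3) + 485)*(-289) = (√(-251) + 485)*(-289) = (I*√251 + 485)*(-289) = (485 + I*√251)*(-289) = -140165 - 289*I*√251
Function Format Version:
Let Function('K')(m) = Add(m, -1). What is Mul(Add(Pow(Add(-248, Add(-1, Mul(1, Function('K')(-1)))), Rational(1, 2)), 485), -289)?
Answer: Add(-140165, Mul(-289, I, Pow(251, Rational(1, 2)))) ≈ Add(-1.4017e+5, Mul(-4578.6, I))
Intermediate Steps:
Function('K')(m) = Add(-1, m)
Mul(Add(Pow(Add(-248, Add(-1, Mul(1, Function('K')(-1)))), Rational(1, 2)), 485), -289) = Mul(Add(Pow(Add(-248, Add(-1, Mul(1, Add(-1, -1)))), Rational(1, 2)), 485), -289) = Mul(Add(Pow(Add(-248, Add(-1, Mul(1, -2))), Rational(1, 2)), 485), -289) = Mul(Add(Pow(Add(-248, Add(-1, -2)), Rational(1, 2)), 485), -289) = Mul(Add(Pow(Add(-248, -3), Rational(1, 2)), 485), -289) = Mul(Add(Pow(-251, Rational(1, 2)), 485), -289) = Mul(Add(Mul(I, Pow(251, Rational(1, 2))), 485), -289) = Mul(Add(485, Mul(I, Pow(251, Rational(1, 2)))), -289) = Add(-140165, Mul(-289, I, Pow(251, Rational(1, 2))))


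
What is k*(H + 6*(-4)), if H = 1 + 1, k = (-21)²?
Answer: -9702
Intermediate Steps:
k = 441
H = 2
k*(H + 6*(-4)) = 441*(2 + 6*(-4)) = 441*(2 - 24) = 441*(-22) = -9702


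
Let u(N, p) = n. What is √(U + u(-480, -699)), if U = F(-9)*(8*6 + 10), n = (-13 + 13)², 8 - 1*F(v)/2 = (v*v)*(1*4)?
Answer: 4*I*√2291 ≈ 191.46*I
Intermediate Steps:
F(v) = 16 - 8*v² (F(v) = 16 - 2*v*v*1*4 = 16 - 2*v²*4 = 16 - 8*v²)
n = 0 (n = 0² = 0)
U = -36656 (U = (16 - 8*(-9)²)*(8*6 + 10) = (16 - 8*81)*(48 + 10) = (16 - 648)*58 = -632*58 = -36656)
u(N, p) = 0
√(U + u(-480, -699)) = √(-36656 + 0) = √(-36656) = 4*I*√2291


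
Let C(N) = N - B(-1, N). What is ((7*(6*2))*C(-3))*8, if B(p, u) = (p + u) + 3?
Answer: -1344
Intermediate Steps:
B(p, u) = 3 + p + u
C(N) = -2 (C(N) = N - (3 - 1 + N) = N - (2 + N) = N + (-2 - N) = -2)
((7*(6*2))*C(-3))*8 = ((7*(6*2))*(-2))*8 = ((7*12)*(-2))*8 = (84*(-2))*8 = -168*8 = -1344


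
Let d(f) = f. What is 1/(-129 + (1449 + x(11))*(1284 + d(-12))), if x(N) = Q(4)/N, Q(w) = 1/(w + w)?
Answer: 11/20273148 ≈ 5.4259e-7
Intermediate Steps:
Q(w) = 1/(2*w)
x(N) = 1/(8*N) (x(N) = ((1/2)/4)/N = ((1/2)*(1/4))/N = 1/(8*N))
1/(-129 + (1449 + x(11))*(1284 + d(-12))) = 1/(-129 + (1449 + (1/8)/11)*(1284 - 12)) = 1/(-129 + (1449 + (1/8)*(1/11))*1272) = 1/(-129 + (1449 + 1/88)*1272) = 1/(-129 + (127513/88)*1272) = 1/(-129 + 20274567/11) = 1/(20273148/11) = 11/20273148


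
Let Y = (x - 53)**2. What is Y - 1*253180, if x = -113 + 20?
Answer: -231864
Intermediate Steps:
x = -93
Y = 21316 (Y = (-93 - 53)**2 = (-146)**2 = 21316)
Y - 1*253180 = 21316 - 1*253180 = 21316 - 253180 = -231864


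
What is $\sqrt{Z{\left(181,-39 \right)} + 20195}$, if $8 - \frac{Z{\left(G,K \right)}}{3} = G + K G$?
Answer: $\sqrt{40853} \approx 202.12$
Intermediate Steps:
$Z{\left(G,K \right)} = 24 - 3 G - 3 G K$ ($Z{\left(G,K \right)} = 24 - 3 \left(G + K G\right) = 24 - 3 \left(G + G K\right) = 24 - \left(3 G + 3 G K\right) = 24 - 3 G - 3 G K$)
$\sqrt{Z{\left(181,-39 \right)} + 20195} = \sqrt{\left(24 - 543 - 543 \left(-39\right)\right) + 20195} = \sqrt{\left(24 - 543 + 21177\right) + 20195} = \sqrt{20658 + 20195} = \sqrt{40853}$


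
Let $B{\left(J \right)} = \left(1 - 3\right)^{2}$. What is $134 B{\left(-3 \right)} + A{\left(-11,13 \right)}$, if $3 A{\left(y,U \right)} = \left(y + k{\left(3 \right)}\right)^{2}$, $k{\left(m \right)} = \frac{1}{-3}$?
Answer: $\frac{15628}{27} \approx 578.81$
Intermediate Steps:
$B{\left(J \right)} = 4$ ($B{\left(J \right)} = \left(-2\right)^{2} = 4$)
$k{\left(m \right)} = - \frac{1}{3}$
$A{\left(y,U \right)} = \frac{\left(- \frac{1}{3} + y\right)^{2}}{3}$ ($A{\left(y,U \right)} = \frac{\left(y - \frac{1}{3}\right)^{2}}{3} = \frac{\left(- \frac{1}{3} + y\right)^{2}}{3}$)
$134 B{\left(-3 \right)} + A{\left(-11,13 \right)} = 134 \cdot 4 + \frac{\left(-1 + 3 \left(-11\right)\right)^{2}}{27} = 536 + \frac{\left(-1 - 33\right)^{2}}{27} = 536 + \frac{\left(-34\right)^{2}}{27} = 536 + \frac{1}{27} \cdot 1156 = 536 + \frac{1156}{27} = \frac{15628}{27}$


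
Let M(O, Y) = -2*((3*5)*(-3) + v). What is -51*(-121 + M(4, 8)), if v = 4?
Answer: 1989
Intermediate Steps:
M(O, Y) = 82 (M(O, Y) = -2*((3*5)*(-3) + 4) = -2*(15*(-3) + 4) = -2*(-45 + 4) = -2*(-41) = 82)
-51*(-121 + M(4, 8)) = -51*(-121 + 82) = -51*(-39) = 1989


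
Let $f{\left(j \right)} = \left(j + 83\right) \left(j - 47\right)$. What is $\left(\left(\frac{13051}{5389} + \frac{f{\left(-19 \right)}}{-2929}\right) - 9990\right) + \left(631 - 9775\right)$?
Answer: $- \frac{301957356539}{15784381} \approx -19130.0$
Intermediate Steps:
$f{\left(j \right)} = \left(-47 + j\right) \left(83 + j\right)$ ($f{\left(j \right)} = \left(83 + j\right) \left(-47 + j\right) = \left(-47 + j\right) \left(83 + j\right)$)
$\left(\left(\frac{13051}{5389} + \frac{f{\left(-19 \right)}}{-2929}\right) - 9990\right) + \left(631 - 9775\right) = \left(\left(\frac{13051}{5389} + \frac{-3901 + \left(-19\right)^{2} + 36 \left(-19\right)}{-2929}\right) - 9990\right) + \left(631 - 9775\right) = \left(\left(13051 \cdot \frac{1}{5389} + \left(-3901 + 361 - 684\right) \left(- \frac{1}{2929}\right)\right) - 9990\right) + \left(631 - 9775\right) = \left(\left(\frac{13051}{5389} - - \frac{4224}{2929}\right) - 9990\right) - 9144 = \left(\left(\frac{13051}{5389} + \frac{4224}{2929}\right) - 9990\right) - 9144 = \left(\frac{60989515}{15784381} - 9990\right) - 9144 = - \frac{157624976675}{15784381} - 9144 = - \frac{301957356539}{15784381}$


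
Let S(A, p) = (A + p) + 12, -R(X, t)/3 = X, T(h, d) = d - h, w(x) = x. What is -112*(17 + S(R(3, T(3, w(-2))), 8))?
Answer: -3136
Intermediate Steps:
R(X, t) = -3*X
S(A, p) = 12 + A + p
-112*(17 + S(R(3, T(3, w(-2))), 8)) = -112*(17 + (12 - 3*3 + 8)) = -112*(17 + (12 - 9 + 8)) = -112*(17 + 11) = -112*28 = -3136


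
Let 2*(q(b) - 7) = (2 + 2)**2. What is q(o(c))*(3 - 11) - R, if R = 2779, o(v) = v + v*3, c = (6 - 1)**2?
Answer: -2899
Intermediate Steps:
c = 25 (c = 5**2 = 25)
o(v) = 4*v (o(v) = v + 3*v = 4*v)
q(b) = 15 (q(b) = 7 + (2 + 2)**2/2 = 7 + (1/2)*4**2 = 7 + (1/2)*16 = 7 + 8 = 15)
q(o(c))*(3 - 11) - R = 15*(3 - 11) - 1*2779 = 15*(-8) - 2779 = -120 - 2779 = -2899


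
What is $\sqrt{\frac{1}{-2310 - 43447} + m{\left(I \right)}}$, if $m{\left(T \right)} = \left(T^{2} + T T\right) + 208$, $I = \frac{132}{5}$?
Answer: $\frac{3 \sqrt{9316513173603}}{228785} \approx 40.024$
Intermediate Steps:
$I = \frac{132}{5}$ ($I = 132 \cdot \frac{1}{5} = \frac{132}{5} \approx 26.4$)
$m{\left(T \right)} = 208 + 2 T^{2}$ ($m{\left(T \right)} = \left(T^{2} + T^{2}\right) + 208 = 2 T^{2} + 208 = 208 + 2 T^{2}$)
$\sqrt{\frac{1}{-2310 - 43447} + m{\left(I \right)}} = \sqrt{\frac{1}{-2310 - 43447} + \left(208 + 2 \left(\frac{132}{5}\right)^{2}\right)} = \sqrt{\frac{1}{-45757} + \left(208 + 2 \cdot \frac{17424}{25}\right)} = \sqrt{- \frac{1}{45757} + \left(208 + \frac{34848}{25}\right)} = \sqrt{- \frac{1}{45757} + \frac{40048}{25}} = \sqrt{\frac{1832476311}{1143925}} = \frac{3 \sqrt{9316513173603}}{228785}$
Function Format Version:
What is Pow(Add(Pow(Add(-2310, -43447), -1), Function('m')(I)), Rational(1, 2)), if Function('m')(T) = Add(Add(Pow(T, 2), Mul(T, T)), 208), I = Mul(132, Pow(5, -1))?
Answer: Mul(Rational(3, 228785), Pow(9316513173603, Rational(1, 2))) ≈ 40.024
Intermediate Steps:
I = Rational(132, 5) (I = Mul(132, Rational(1, 5)) = Rational(132, 5) ≈ 26.400)
Function('m')(T) = Add(208, Mul(2, Pow(T, 2))) (Function('m')(T) = Add(Add(Pow(T, 2), Pow(T, 2)), 208) = Add(Mul(2, Pow(T, 2)), 208) = Add(208, Mul(2, Pow(T, 2))))
Pow(Add(Pow(Add(-2310, -43447), -1), Function('m')(I)), Rational(1, 2)) = Pow(Add(Pow(Add(-2310, -43447), -1), Add(208, Mul(2, Pow(Rational(132, 5), 2)))), Rational(1, 2)) = Pow(Add(Pow(-45757, -1), Add(208, Mul(2, Rational(17424, 25)))), Rational(1, 2)) = Pow(Add(Rational(-1, 45757), Add(208, Rational(34848, 25))), Rational(1, 2)) = Pow(Add(Rational(-1, 45757), Rational(40048, 25)), Rational(1, 2)) = Pow(Rational(1832476311, 1143925), Rational(1, 2)) = Mul(Rational(3, 228785), Pow(9316513173603, Rational(1, 2)))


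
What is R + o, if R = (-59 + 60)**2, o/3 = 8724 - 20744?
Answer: -36059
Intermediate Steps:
o = -36060 (o = 3*(8724 - 20744) = 3*(-12020) = -36060)
R = 1 (R = 1**2 = 1)
R + o = 1 - 36060 = -36059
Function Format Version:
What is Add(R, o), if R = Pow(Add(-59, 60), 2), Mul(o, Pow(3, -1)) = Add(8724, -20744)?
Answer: -36059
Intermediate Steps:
o = -36060 (o = Mul(3, Add(8724, -20744)) = Mul(3, -12020) = -36060)
R = 1 (R = Pow(1, 2) = 1)
Add(R, o) = Add(1, -36060) = -36059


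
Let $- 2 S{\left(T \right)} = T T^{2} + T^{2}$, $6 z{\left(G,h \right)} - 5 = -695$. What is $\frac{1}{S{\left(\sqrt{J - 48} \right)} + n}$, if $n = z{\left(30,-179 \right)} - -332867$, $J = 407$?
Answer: $\frac{665145}{221185801373} + \frac{359 \sqrt{359}}{221185801373} \approx 3.0379 \cdot 10^{-6}$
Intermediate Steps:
$z{\left(G,h \right)} = -115$ ($z{\left(G,h \right)} = \frac{5}{6} + \frac{1}{6} \left(-695\right) = \frac{5}{6} - \frac{695}{6} = -115$)
$S{\left(T \right)} = - \frac{T^{2}}{2} - \frac{T^{3}}{2}$ ($S{\left(T \right)} = - \frac{T T^{2} + T^{2}}{2} = - \frac{T^{3} + T^{2}}{2} = - \frac{T^{2} + T^{3}}{2} = - \frac{T^{2}}{2} - \frac{T^{3}}{2}$)
$n = 332752$ ($n = -115 - -332867 = -115 + 332867 = 332752$)
$\frac{1}{S{\left(\sqrt{J - 48} \right)} + n} = \frac{1}{\frac{\left(\sqrt{407 - 48}\right)^{2} \left(-1 - \sqrt{407 - 48}\right)}{2} + 332752} = \frac{1}{\frac{\left(\sqrt{359}\right)^{2} \left(-1 - \sqrt{359}\right)}{2} + 332752} = \frac{1}{\frac{1}{2} \cdot 359 \left(-1 - \sqrt{359}\right) + 332752} = \frac{1}{\left(- \frac{359}{2} - \frac{359 \sqrt{359}}{2}\right) + 332752} = \frac{1}{\frac{665145}{2} - \frac{359 \sqrt{359}}{2}}$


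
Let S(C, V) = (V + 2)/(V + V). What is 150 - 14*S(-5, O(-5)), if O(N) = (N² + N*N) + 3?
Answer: 7565/53 ≈ 142.74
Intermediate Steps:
O(N) = 3 + 2*N² (O(N) = (N² + N²) + 3 = 2*N² + 3 = 3 + 2*N²)
S(C, V) = (2 + V)/(2*V) (S(C, V) = (2 + V)/((2*V)) = (2 + V)*(1/(2*V)) = (2 + V)/(2*V))
150 - 14*S(-5, O(-5)) = 150 - 7*(2 + (3 + 2*(-5)²))/(3 + 2*(-5)²) = 150 - 7*(2 + (3 + 2*25))/(3 + 2*25) = 150 - 7*(2 + (3 + 50))/(3 + 50) = 150 - 7*(2 + 53)/53 = 150 - 7*55/53 = 150 - 14*55/106 = 150 - 385/53 = 7565/53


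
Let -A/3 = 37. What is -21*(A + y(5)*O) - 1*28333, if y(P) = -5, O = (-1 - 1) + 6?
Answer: -25582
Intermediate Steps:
O = 4 (O = -2 + 6 = 4)
A = -111 (A = -3*37 = -111)
-21*(A + y(5)*O) - 1*28333 = -21*(-111 - 5*4) - 1*28333 = -21*(-111 - 20) - 28333 = -21*(-131) - 28333 = 2751 - 28333 = -25582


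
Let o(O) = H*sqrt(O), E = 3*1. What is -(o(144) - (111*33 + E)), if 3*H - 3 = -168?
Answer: 4326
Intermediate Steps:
E = 3
H = -55 (H = 1 + (1/3)*(-168) = 1 - 56 = -55)
o(O) = -55*sqrt(O)
-(o(144) - (111*33 + E)) = -(-55*sqrt(144) - (111*33 + 3)) = -(-55*12 - (3663 + 3)) = -(-660 - 1*3666) = -(-660 - 3666) = -1*(-4326) = 4326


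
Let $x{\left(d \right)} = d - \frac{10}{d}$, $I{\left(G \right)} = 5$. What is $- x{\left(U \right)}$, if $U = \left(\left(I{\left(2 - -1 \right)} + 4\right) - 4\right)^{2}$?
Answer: $- \frac{123}{5} \approx -24.6$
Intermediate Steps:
$U = 25$ ($U = \left(\left(5 + 4\right) - 4\right)^{2} = \left(9 - 4\right)^{2} = 5^{2} = 25$)
$x{\left(d \right)} = d - \frac{10}{d}$
$- x{\left(U \right)} = - (25 - \frac{10}{25}) = - (25 - \frac{2}{5}) = \left(-1\right) \frac{123}{5} = - \frac{123}{5}$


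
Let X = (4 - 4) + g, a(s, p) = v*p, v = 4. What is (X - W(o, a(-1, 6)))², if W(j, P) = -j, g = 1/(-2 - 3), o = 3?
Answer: 196/25 ≈ 7.8400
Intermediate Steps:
g = -⅕ (g = 1/(-5) = -⅕ ≈ -0.20000)
a(s, p) = 4*p
X = -⅕ (X = (4 - 4) - ⅕ = 0 - ⅕ = -⅕ ≈ -0.20000)
(X - W(o, a(-1, 6)))² = (-⅕ - (-1)*3)² = (-⅕ - 1*(-3))² = (-⅕ + 3)² = (14/5)² = 196/25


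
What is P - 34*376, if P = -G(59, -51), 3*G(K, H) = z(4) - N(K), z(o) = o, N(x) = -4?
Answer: -38360/3 ≈ -12787.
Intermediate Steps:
G(K, H) = 8/3 (G(K, H) = (4 - 1*(-4))/3 = (4 + 4)/3 = (⅓)*8 = 8/3)
P = -8/3 (P = -1*8/3 = -8/3 ≈ -2.6667)
P - 34*376 = -8/3 - 34*376 = -8/3 - 1*12784 = -8/3 - 12784 = -38360/3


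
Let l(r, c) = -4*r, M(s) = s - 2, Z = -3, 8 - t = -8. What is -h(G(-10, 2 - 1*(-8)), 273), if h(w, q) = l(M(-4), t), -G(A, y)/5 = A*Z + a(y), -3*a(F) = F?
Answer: -24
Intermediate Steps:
t = 16 (t = 8 - 1*(-8) = 8 + 8 = 16)
M(s) = -2 + s
a(F) = -F/3
G(A, y) = 15*A + 5*y/3 (G(A, y) = -5*(A*(-3) - y/3) = -5*(-3*A - y/3) = 15*A + 5*y/3)
h(w, q) = 24 (h(w, q) = -4*(-2 - 4) = -4*(-6) = 24)
-h(G(-10, 2 - 1*(-8)), 273) = -1*24 = -24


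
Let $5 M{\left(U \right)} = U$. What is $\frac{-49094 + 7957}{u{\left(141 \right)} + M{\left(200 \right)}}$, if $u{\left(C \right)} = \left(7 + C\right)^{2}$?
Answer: $- \frac{41137}{21944} \approx -1.8746$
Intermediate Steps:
$M{\left(U \right)} = \frac{U}{5}$
$\frac{-49094 + 7957}{u{\left(141 \right)} + M{\left(200 \right)}} = \frac{-49094 + 7957}{\left(7 + 141\right)^{2} + \frac{1}{5} \cdot 200} = - \frac{41137}{148^{2} + 40} = - \frac{41137}{21904 + 40} = - \frac{41137}{21944}$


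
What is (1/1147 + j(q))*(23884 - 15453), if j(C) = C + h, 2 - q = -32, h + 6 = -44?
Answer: -154717281/1147 ≈ -1.3489e+5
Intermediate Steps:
h = -50 (h = -6 - 44 = -50)
q = 34 (q = 2 - 1*(-32) = 2 + 32 = 34)
j(C) = -50 + C (j(C) = C - 50 = -50 + C)
(1/1147 + j(q))*(23884 - 15453) = (1/1147 + (-50 + 34))*(23884 - 15453) = (1/1147 - 16)*8431 = -18351/1147*8431 = -154717281/1147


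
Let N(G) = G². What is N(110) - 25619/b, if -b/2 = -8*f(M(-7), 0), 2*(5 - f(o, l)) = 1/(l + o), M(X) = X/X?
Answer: 845581/72 ≈ 11744.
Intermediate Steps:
M(X) = 1
f(o, l) = 5 - 1/(2*(l + o))
b = 72 (b = -(-16)*(-½ + 5*0 + 5*1)/(0 + 1) = -(-16)*(-½ + 0 + 5)/1 = -(-16)*1*(9/2) = -(-16)*9/2 = -2*(-36) = 72)
N(110) - 25619/b = 110² - 25619/72 = 12100 - 25619*1/72 = 12100 - 25619/72 = 845581/72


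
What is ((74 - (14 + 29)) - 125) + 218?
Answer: 124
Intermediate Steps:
((74 - (14 + 29)) - 125) + 218 = ((74 - 1*43) - 125) + 218 = ((74 - 43) - 125) + 218 = (31 - 125) + 218 = -94 + 218 = 124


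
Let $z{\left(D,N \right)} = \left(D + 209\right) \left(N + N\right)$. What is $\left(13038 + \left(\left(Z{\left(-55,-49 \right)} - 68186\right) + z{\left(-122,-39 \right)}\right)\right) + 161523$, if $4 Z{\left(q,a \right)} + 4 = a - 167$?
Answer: $99534$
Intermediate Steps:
$Z{\left(q,a \right)} = - \frac{171}{4} + \frac{a}{4}$ ($Z{\left(q,a \right)} = -1 + \frac{a - 167}{4} = -1 + \frac{-167 + a}{4} = -1 + \left(- \frac{167}{4} + \frac{a}{4}\right) = - \frac{171}{4} + \frac{a}{4}$)
$z{\left(D,N \right)} = 2 N \left(209 + D\right)$ ($z{\left(D,N \right)} = \left(209 + D\right) 2 N = 2 N \left(209 + D\right)$)
$\left(13038 + \left(\left(Z{\left(-55,-49 \right)} - 68186\right) + z{\left(-122,-39 \right)}\right)\right) + 161523 = \left(13038 + \left(\left(\left(- \frac{171}{4} + \frac{1}{4} \left(-49\right)\right) - 68186\right) + 2 \left(-39\right) \left(209 - 122\right)\right)\right) + 161523 = \left(13038 + \left(\left(\left(- \frac{171}{4} - \frac{49}{4}\right) - 68186\right) + 2 \left(-39\right) 87\right)\right) + 161523 = \left(13038 - 75027\right) + 161523 = -61989 + 161523 = 99534$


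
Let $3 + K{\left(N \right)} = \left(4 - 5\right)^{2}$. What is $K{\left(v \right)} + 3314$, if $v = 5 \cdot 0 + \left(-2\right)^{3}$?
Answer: $3312$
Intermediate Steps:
$v = -8$ ($v = 0 - 8 = -8$)
$K{\left(N \right)} = -2$ ($K{\left(N \right)} = -3 + \left(4 - 5\right)^{2} = -3 + \left(-1\right)^{2} = -3 + 1 = -2$)
$K{\left(v \right)} + 3314 = -2 + 3314 = 3312$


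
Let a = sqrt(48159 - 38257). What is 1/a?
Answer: sqrt(9902)/9902 ≈ 0.010049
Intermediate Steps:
a = sqrt(9902) ≈ 99.509
1/a = 1/(sqrt(9902)) = sqrt(9902)/9902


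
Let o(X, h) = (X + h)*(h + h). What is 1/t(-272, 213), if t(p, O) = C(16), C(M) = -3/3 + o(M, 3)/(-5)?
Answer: -5/119 ≈ -0.042017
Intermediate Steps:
o(X, h) = 2*h*(X + h) (o(X, h) = (X + h)*(2*h) = 2*h*(X + h))
C(M) = -23/5 - 6*M/5 (C(M) = -3/3 + (2*3*(M + 3))/(-5) = -3*⅓ + (2*3*(3 + M))*(-⅕) = -1 + (18 + 6*M)*(-⅕) = -1 + (-18/5 - 6*M/5) = -23/5 - 6*M/5)
t(p, O) = -119/5 (t(p, O) = -23/5 - 6/5*16 = -23/5 - 96/5 = -119/5)
1/t(-272, 213) = 1/(-119/5) = -5/119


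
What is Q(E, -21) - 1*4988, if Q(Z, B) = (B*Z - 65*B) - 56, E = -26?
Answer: -3133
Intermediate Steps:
Q(Z, B) = -56 - 65*B + B*Z (Q(Z, B) = (-65*B + B*Z) - 56 = -56 - 65*B + B*Z)
Q(E, -21) - 1*4988 = (-56 - 65*(-21) - 21*(-26)) - 1*4988 = (-56 + 1365 + 546) - 4988 = 1855 - 4988 = -3133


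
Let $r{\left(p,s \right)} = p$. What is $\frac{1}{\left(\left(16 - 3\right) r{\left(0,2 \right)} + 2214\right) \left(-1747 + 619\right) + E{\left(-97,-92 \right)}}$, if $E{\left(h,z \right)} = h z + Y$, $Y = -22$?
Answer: $- \frac{1}{2488490} \approx -4.0185 \cdot 10^{-7}$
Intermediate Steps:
$E{\left(h,z \right)} = -22 + h z$ ($E{\left(h,z \right)} = h z - 22 = -22 + h z$)
$\frac{1}{\left(\left(16 - 3\right) r{\left(0,2 \right)} + 2214\right) \left(-1747 + 619\right) + E{\left(-97,-92 \right)}} = \frac{1}{\left(\left(16 - 3\right) 0 + 2214\right) \left(-1747 + 619\right) - -8902} = \frac{1}{\left(13 \cdot 0 + 2214\right) \left(-1128\right) + \left(-22 + 8924\right)} = \frac{1}{\left(0 + 2214\right) \left(-1128\right) + 8902} = \frac{1}{2214 \left(-1128\right) + 8902} = \frac{1}{-2497392 + 8902} = \frac{1}{-2488490} = - \frac{1}{2488490}$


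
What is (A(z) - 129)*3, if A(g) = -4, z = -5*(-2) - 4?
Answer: -399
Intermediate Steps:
z = 6 (z = 10 - 4 = 6)
(A(z) - 129)*3 = (-4 - 129)*3 = -133*3 = -399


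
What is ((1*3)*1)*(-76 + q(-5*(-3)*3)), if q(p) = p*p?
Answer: 5847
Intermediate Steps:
q(p) = p**2
((1*3)*1)*(-76 + q(-5*(-3)*3)) = ((1*3)*1)*(-76 + (-5*(-3)*3)**2) = (3*1)*(-76 + (15*3)**2) = 3*(-76 + 45**2) = 3*(-76 + 2025) = 3*1949 = 5847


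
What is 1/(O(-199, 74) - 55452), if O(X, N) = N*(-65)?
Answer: -1/60262 ≈ -1.6594e-5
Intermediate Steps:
O(X, N) = -65*N
1/(O(-199, 74) - 55452) = 1/(-65*74 - 55452) = 1/(-4810 - 55452) = 1/(-60262) = -1/60262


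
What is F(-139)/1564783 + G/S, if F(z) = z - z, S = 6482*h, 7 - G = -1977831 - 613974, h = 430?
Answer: 647953/696815 ≈ 0.92988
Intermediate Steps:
G = 2591812 (G = 7 - (-1977831 - 613974) = 7 - 1*(-2591805) = 7 + 2591805 = 2591812)
S = 2787260 (S = 6482*430 = 2787260)
F(z) = 0
F(-139)/1564783 + G/S = 0/1564783 + 2591812/2787260 = 0*(1/1564783) + 2591812*(1/2787260) = 0 + 647953/696815 = 647953/696815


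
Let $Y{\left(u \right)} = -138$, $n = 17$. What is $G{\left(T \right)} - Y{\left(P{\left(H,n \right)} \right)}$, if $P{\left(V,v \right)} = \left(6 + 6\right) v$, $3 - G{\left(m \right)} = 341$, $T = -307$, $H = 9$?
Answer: $-200$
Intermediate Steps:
$G{\left(m \right)} = -338$ ($G{\left(m \right)} = 3 - 341 = -338$)
$P{\left(V,v \right)} = 12 v$
$G{\left(T \right)} - Y{\left(P{\left(H,n \right)} \right)} = -338 - -138 = -338 + 138 = -200$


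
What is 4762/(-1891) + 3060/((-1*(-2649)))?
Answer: -2276026/1669753 ≈ -1.3631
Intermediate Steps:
4762/(-1891) + 3060/((-1*(-2649))) = 4762*(-1/1891) + 3060/2649 = -4762/1891 + 3060*(1/2649) = -4762/1891 + 1020/883 = -2276026/1669753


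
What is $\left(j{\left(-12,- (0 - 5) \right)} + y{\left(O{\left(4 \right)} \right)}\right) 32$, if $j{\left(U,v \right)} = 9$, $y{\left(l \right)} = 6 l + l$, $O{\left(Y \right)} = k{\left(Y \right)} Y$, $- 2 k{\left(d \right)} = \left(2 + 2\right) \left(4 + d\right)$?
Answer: $-14048$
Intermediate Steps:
$k{\left(d \right)} = -8 - 2 d$ ($k{\left(d \right)} = - \frac{\left(2 + 2\right) \left(4 + d\right)}{2} = - \frac{4 \left(4 + d\right)}{2} = - \frac{16 + 4 d}{2} = -8 - 2 d$)
$O{\left(Y \right)} = Y \left(-8 - 2 Y\right)$ ($O{\left(Y \right)} = \left(-8 - 2 Y\right) Y = Y \left(-8 - 2 Y\right)$)
$y{\left(l \right)} = 7 l$
$\left(j{\left(-12,- (0 - 5) \right)} + y{\left(O{\left(4 \right)} \right)}\right) 32 = \left(9 + 7 \left(\left(-2\right) 4 \left(4 + 4\right)\right)\right) 32 = \left(9 + 7 \left(\left(-2\right) 4 \cdot 8\right)\right) 32 = \left(9 + 7 \left(-64\right)\right) 32 = \left(9 - 448\right) 32 = \left(-439\right) 32 = -14048$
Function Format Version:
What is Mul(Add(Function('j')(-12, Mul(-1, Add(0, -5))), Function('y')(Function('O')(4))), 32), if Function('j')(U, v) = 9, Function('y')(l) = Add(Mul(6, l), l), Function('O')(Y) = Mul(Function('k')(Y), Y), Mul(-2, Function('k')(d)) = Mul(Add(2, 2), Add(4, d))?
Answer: -14048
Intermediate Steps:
Function('k')(d) = Add(-8, Mul(-2, d)) (Function('k')(d) = Mul(Rational(-1, 2), Mul(Add(2, 2), Add(4, d))) = Mul(Rational(-1, 2), Mul(4, Add(4, d))) = Mul(Rational(-1, 2), Add(16, Mul(4, d))) = Add(-8, Mul(-2, d)))
Function('O')(Y) = Mul(Y, Add(-8, Mul(-2, Y))) (Function('O')(Y) = Mul(Add(-8, Mul(-2, Y)), Y) = Mul(Y, Add(-8, Mul(-2, Y))))
Function('y')(l) = Mul(7, l)
Mul(Add(Function('j')(-12, Mul(-1, Add(0, -5))), Function('y')(Function('O')(4))), 32) = Mul(Add(9, Mul(7, Mul(-2, 4, Add(4, 4)))), 32) = Mul(Add(9, Mul(7, Mul(-2, 4, 8))), 32) = Mul(Add(9, Mul(7, -64)), 32) = Mul(Add(9, -448), 32) = Mul(-439, 32) = -14048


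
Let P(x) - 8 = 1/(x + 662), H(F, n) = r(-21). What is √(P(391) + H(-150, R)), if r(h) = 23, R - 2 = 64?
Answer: 2*√106093/117 ≈ 5.5678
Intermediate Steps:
R = 66 (R = 2 + 64 = 66)
H(F, n) = 23
P(x) = 8 + 1/(662 + x) (P(x) = 8 + 1/(x + 662) = 8 + 1/(662 + x))
√(P(391) + H(-150, R)) = √((5297 + 8*391)/(662 + 391) + 23) = √((5297 + 3128)/1053 + 23) = √((1/1053)*8425 + 23) = √(8425/1053 + 23) = √(32644/1053) = 2*√106093/117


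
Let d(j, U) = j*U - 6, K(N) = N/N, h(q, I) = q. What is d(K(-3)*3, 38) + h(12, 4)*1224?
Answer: 14796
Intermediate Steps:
K(N) = 1
d(j, U) = -6 + U*j (d(j, U) = U*j - 6 = -6 + U*j)
d(K(-3)*3, 38) + h(12, 4)*1224 = (-6 + 38*(1*3)) + 12*1224 = (-6 + 38*3) + 14688 = (-6 + 114) + 14688 = 108 + 14688 = 14796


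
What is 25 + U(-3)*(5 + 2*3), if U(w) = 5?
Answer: 80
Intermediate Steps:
25 + U(-3)*(5 + 2*3) = 25 + 5*(5 + 2*3) = 25 + 5*(5 + 6) = 25 + 5*11 = 25 + 55 = 80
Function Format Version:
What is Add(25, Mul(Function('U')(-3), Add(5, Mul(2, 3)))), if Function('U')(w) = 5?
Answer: 80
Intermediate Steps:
Add(25, Mul(Function('U')(-3), Add(5, Mul(2, 3)))) = Add(25, Mul(5, Add(5, Mul(2, 3)))) = Add(25, Mul(5, Add(5, 6))) = Add(25, Mul(5, 11)) = Add(25, 55) = 80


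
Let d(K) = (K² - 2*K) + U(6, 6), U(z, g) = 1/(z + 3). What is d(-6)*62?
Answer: 26846/9 ≈ 2982.9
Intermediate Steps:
U(z, g) = 1/(3 + z)
d(K) = ⅑ + K² - 2*K (d(K) = (K² - 2*K) + 1/(3 + 6) = (K² - 2*K) + 1/9 = (K² - 2*K) + ⅑ = ⅑ + K² - 2*K)
d(-6)*62 = (⅑ + (-6)² - 2*(-6))*62 = (⅑ + 36 + 12)*62 = (433/9)*62 = 26846/9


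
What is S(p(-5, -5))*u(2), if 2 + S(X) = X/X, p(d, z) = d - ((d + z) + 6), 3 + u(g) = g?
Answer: 1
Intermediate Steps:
u(g) = -3 + g
p(d, z) = -6 - z (p(d, z) = d - (6 + d + z) = d + (-6 - d - z) = -6 - z)
S(X) = -1 (S(X) = -2 + X/X = -2 + 1 = -1)
S(p(-5, -5))*u(2) = -(-3 + 2) = -1*(-1) = 1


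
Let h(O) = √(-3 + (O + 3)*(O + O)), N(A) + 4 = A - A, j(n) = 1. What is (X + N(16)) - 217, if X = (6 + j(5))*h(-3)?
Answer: -221 + 7*I*√3 ≈ -221.0 + 12.124*I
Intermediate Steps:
N(A) = -4 (N(A) = -4 + (A - A) = -4 + 0 = -4)
h(O) = √(-3 + 2*O*(3 + O)) (h(O) = √(-3 + (3 + O)*(2*O)) = √(-3 + 2*O*(3 + O)))
X = 7*I*√3 (X = (6 + 1)*√(-3 + 2*(-3)² + 6*(-3)) = 7*√(-3 + 2*9 - 18) = 7*√(-3 + 18 - 18) = 7*√(-3) = 7*(I*√3) = 7*I*√3 ≈ 12.124*I)
(X + N(16)) - 217 = (7*I*√3 - 4) - 217 = (-4 + 7*I*√3) - 217 = -221 + 7*I*√3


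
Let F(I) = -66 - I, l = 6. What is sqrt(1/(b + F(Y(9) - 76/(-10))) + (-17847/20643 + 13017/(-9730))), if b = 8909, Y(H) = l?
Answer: I*sqrt(392648723458178213806010)/422247954730 ≈ 1.484*I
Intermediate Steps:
Y(H) = 6
sqrt(1/(b + F(Y(9) - 76/(-10))) + (-17847/20643 + 13017/(-9730))) = sqrt(1/(8909 + (-66 - (6 - 76/(-10)))) + (-17847/20643 + 13017/(-9730))) = sqrt(1/(8909 + (-66 - (6 - 76*(-1)/10))) + (-17847*1/20643 + 13017*(-1/9730))) = sqrt(1/(8909 + (-66 - (6 - 1*(-38/5)))) + (-5949/6881 - 13017/9730)) = sqrt(1/(8909 + (-66 - (6 + 38/5))) - 21064821/9564590) = sqrt(1/(8909 + (-66 - 1*68/5)) - 21064821/9564590) = sqrt(1/(8909 + (-66 - 68/5)) - 21064821/9564590) = sqrt(1/(8909 - 398/5) - 21064821/9564590) = sqrt(1/(44147/5) - 21064821/9564590) = sqrt(5/44147 - 21064821/9564590) = sqrt(-929900829737/422247954730) = I*sqrt(392648723458178213806010)/422247954730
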